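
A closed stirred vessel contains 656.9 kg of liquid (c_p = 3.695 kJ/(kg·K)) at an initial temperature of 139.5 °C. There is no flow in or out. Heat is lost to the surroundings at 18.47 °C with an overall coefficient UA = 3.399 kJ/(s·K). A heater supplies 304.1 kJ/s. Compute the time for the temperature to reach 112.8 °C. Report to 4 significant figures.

1336 s

Energy balance: M c_p dT/dt = −UA(T − T_amb) + Q̇.
τ = M c_p/UA = 714.106 s; T_ss = T_amb + Q̇/UA = 18.47 + 304.1/3.399 = 107.937 °C.
T(t) = T_ss + (T₀ − T_ss)e^(−t/τ); set T = 112.8:
t = −τ ln[(T − T_ss)/(T₀ − T_ss)] = −714.106 · ln(0.154060) = 1335.67 s.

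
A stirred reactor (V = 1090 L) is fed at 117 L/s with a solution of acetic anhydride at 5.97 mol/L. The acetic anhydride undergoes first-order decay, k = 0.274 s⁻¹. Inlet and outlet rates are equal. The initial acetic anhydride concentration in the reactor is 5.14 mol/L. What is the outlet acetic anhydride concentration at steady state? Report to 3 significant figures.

1.68 mol/L

Accumulation = in − out − consumed: V dC/dt = Q C_in − Q C − k V C.
Steady state (dC/dt = 0): C_ss = Q C_in/(Q + kV) = C_in/(1 + kV/Q).
C_ss = 117·5.97/(117 + 0.274·1090) = 698.49/415.66 = 1.6804 mol/L.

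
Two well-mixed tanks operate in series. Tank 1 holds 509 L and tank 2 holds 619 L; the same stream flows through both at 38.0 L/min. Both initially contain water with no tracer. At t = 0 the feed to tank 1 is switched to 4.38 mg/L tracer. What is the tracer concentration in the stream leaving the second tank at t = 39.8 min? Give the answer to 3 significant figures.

3.28 mg/L

Each tank obeys Vᵢ dCᵢ/dt = Q(Cᵢ₋₁ − Cᵢ), so τᵢ = Vᵢ/Q.
τ₁ = 509/38.0 = 13.395 min; τ₂ = 619/38.0 = 16.289 min.
Solving the cascade with C₁(0)=C₂(0)=0 gives C₂(t) = C_in[1 − (τ₁ e^(−t/τ₁) − τ₂ e^(−t/τ₂))/(τ₁ − τ₂)].
At t = 39.8: e^(−t/τ₁) = 0.051236, e^(−t/τ₂) = 0.086874.
C₂ = 4.38·[1 − (13.395·0.051236 − 16.289·0.086874)/(-2.8947)] = 4.38·0.74822 = 3.2772 mg/L.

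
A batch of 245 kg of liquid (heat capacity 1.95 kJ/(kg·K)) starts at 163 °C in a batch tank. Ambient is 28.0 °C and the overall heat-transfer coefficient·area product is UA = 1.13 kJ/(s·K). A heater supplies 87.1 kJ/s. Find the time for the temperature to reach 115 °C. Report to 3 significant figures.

Energy balance: M c_p dT/dt = −UA(T − T_amb) + Q̇.
τ = M c_p/UA = 422.79 s; T_ss = T_amb + Q̇/UA = 28.0 + 87.1/1.13 = 105.08 °C.
T(t) = T_ss + (T₀ − T_ss)e^(−t/τ); set T = 115:
t = −τ ln[(T − T_ss)/(T₀ − T_ss)] = −422.79 · ln(0.17128) = 746.00 s.

746 s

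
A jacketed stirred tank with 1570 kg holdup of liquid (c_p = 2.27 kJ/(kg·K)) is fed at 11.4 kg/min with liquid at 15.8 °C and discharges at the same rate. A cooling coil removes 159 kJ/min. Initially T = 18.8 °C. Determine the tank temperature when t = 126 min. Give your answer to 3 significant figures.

M c_p dT/dt = ṁ c_p (T_in − T) − Q̇.
τ = M/ṁ = 137.72 min; T_ss = T_in − Q̇/(ṁ c_p) = 15.8 − 159/(11.4·2.27) = 9.6558 °C.
This is linear first-order; T(t) = T_ss + (T₀ − T_ss) e^(−t/τ).
T(126) = 9.6558 + (9.1442)·e^(−126/137.72) = 9.6558 + (9.1442)·0.40055 = 13.319 °C.

13.3 °C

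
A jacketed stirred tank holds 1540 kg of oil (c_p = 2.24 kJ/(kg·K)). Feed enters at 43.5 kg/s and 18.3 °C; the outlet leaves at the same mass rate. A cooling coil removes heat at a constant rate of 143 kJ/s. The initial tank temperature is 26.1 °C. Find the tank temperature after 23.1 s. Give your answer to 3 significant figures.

21.7 °C

M c_p dT/dt = ṁ c_p (T_in − T) − Q̇.
Rearrange: dT/dt = (T_ss − T)/τ with τ = M/ṁ = 35.402 s and T_ss = T_in − Q̇/(ṁ c_p) = 16.832 °C.
T approaches T_ss exponentially: T(t) = T_ss + (T₀ − T_ss) e^(−t/τ).
T(23.1) = 16.832 + (9.2676)·e^(−23.1/35.402) = 16.832 + (9.2676)·0.52074 = 21.658 °C.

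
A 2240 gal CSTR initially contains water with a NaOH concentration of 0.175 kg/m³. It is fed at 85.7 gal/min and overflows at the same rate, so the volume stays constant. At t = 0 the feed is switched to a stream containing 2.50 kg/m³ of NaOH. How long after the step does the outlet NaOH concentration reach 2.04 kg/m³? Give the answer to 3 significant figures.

Species balance: V dC/dt = Q(C_in − C) ⇒ τ = V/Q = 26.138 min.
C(t) = C_in + (C₀ − C_in) e^(−t/τ). Set C = 2.04 and solve for t:
e^(−t/τ) = (C − C_in)/(C₀ − C_in) = (2.04 − 2.50)/(0.175 − 2.50) = 0.19785
t = −τ ln(…) = 26.138 × 1.6202 = 42.350 min.

42.3 min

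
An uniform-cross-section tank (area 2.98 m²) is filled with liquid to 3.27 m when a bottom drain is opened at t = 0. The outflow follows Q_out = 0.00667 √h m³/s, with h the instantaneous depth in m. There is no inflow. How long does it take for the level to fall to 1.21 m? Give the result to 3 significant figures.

A dh/dt = −Q_out = −0.00667 √h.
Separate and integrate: 2(√h − √h₀) = −(0.00667/A) t.
t = 2A(√h₀ − √h)/0.00667 = 2·2.98·(√3.27 − √1.21)/0.00667
  = 5.9600 × (1.8083 − 1.1000) / 0.00667 = 632.92 s.

633 s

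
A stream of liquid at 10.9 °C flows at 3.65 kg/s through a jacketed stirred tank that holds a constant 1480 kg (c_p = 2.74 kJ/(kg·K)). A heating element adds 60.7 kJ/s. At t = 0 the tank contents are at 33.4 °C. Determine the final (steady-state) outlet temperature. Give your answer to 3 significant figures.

17.0 °C

Unsteady energy balance on the tank contents: M c_p dT/dt = ṁ c_p (T_in − T) + 60.7.
At steady state dT/dt = 0 ⇒ T_ss = T_in + Q̇/(ṁ c_p) = 10.9 + 60.7/(3.65·2.74) = 16.969 °C.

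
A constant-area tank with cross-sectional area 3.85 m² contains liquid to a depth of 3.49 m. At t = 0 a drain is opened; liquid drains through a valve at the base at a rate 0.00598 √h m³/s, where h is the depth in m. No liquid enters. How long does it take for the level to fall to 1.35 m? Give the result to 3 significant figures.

A dh/dt = −Q_out = −0.00598 √h.
Separate and integrate: 2(√h − √h₀) = −(0.00598/A) t.
t = 2A(√h₀ − √h)/0.00598 = 2·3.85·(√3.49 − √1.35)/0.00598
  = 7.7000 × (1.8682 − 1.1619) / 0.00598 = 909.40 s.

909 s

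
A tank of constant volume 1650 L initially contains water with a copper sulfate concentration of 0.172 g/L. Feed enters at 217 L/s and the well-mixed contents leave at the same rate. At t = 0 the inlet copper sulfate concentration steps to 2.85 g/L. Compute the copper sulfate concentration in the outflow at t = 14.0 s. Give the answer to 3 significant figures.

Transient balance on the dissolved component: V dC/dt = Q(C_in − C).
Time constant τ = V/Q = 1650/217 = 7.6037 s.
C approaches C_in exponentially: C(t) = C_in + (C₀ − C_in) e^(−t/τ).
C(14.0) = 2.85 + (0.172 − 2.85)·e^(−14.0/7.6037) = 2.85 + (-2.6780)·0.15863 = 2.4252 g/L.

2.43 g/L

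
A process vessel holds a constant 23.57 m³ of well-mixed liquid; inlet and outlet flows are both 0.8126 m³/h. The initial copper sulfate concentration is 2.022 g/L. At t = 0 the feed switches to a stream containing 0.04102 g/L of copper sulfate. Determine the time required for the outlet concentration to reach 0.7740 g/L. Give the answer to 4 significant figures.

28.84 h

Species balance: V dC/dt = Q(C_in − C) ⇒ τ = V/Q = 29.0057 h.
C(t) = C_in + (C₀ − C_in) e^(−t/τ). Set C = 0.7740 and solve for t:
e^(−t/τ) = (C − C_in)/(C₀ − C_in) = (0.7740 − 0.04102)/(2.022 − 0.04102) = 0.370009
t = −τ ln(…) = 29.0057 × 0.994229 = 28.8383 h.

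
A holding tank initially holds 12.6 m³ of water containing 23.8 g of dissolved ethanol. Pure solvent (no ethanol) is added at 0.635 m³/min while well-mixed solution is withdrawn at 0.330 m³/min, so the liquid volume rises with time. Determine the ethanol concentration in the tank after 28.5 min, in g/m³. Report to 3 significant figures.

Let m(t) be the amount of ethanol. Volume: V(t) = V₀ + (Q_in − Q_out) t = 12.6 + 0.30500 t; V(28.5) = 21.292 m³.
No ethanol enters, so dm/dt = −Q_out · (m/V).
dm/m = −Q_out dt/(V₀ + 0.30500 t); integrating gives ln(m/m₀) = −(Q_out/(Q_in−Q_out)) ln(V/V₀).
m = m₀ (V₀/V)^(Q_out/(Q_in−Q_out)) = 23.8 × (12.6/21.292)^(1.0820) = 13.491 g.
C = m/V = 13.491/21.292 = 0.63360 g/m³.

0.634 g/m³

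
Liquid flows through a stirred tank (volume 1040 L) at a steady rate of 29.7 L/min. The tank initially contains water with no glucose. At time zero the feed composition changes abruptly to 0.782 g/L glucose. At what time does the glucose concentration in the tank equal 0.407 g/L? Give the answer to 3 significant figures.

Unsteady species balance (constant V, well mixed): V dC/dt = Q(C_in − C), so τ = V/Q = 35.017 min.
C(t) = C_in + (C₀ − C_in) e^(−t/τ). Set C = 0.407 and solve for t:
e^(−t/τ) = (C − C_in)/(C₀ − C_in) = (0.407 − 0.782)/(0 − 0.782) = 0.47954
t = −τ ln(…) = 35.017 × 0.73493 = 25.735 min.

25.7 min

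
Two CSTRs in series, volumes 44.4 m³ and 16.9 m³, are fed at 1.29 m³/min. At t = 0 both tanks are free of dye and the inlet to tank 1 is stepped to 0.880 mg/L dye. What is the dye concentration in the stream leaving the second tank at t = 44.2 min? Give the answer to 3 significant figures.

Species balance on tank i: dCᵢ/dt = (Cᵢ₋₁ − Cᵢ)/τᵢ with τᵢ = Vᵢ/Q.
τ₁ = 44.4/1.29 = 34.419 min; τ₂ = 16.9/1.29 = 13.101 min.
Solving the cascade with C₁(0)=C₂(0)=0 gives C₂(t) = C_in[1 − (τ₁ e^(−t/τ₁) − τ₂ e^(−t/τ₂))/(τ₁ − τ₂)].
At t = 44.2: e^(−t/τ₁) = 0.27687, e^(−t/τ₂) = 0.034258.
C₂ = 0.880·[1 − (34.419·0.27687 − 13.101·0.034258)/(21.318)] = 0.880·0.57403 = 0.50514 mg/L.

0.505 mg/L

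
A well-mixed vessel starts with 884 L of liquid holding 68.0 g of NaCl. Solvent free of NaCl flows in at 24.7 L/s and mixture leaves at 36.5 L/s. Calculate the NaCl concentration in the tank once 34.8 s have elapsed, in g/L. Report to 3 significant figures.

0.0208 g/L

Let m(t) be the amount of NaCl. Volume: V(t) = V₀ + (Q_in − Q_out) t = 884 − 11.800 t; V(34.8) = 473.36 L.
No NaCl enters, so dm/dt = −Q_out · (m/V).
dm/m = −Q_out dt/(V₀ − 11.800 t); integrating gives ln(m/m₀) = −(Q_out/(Q_in−Q_out)) ln(V/V₀).
m = m₀ (V₀/V)^(Q_out/(Q_in−Q_out)) = 68.0 × (884/473.36)^(-3.0932) = 9.8501 g.
C = m/V = 9.8501/473.36 = 0.020809 g/L.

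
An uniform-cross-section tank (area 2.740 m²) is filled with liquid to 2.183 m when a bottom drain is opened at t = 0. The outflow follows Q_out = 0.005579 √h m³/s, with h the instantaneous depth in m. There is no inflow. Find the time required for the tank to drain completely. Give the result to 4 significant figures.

Accumulation of liquid (constant cross-section A): A dh/dt = −0.005579 √h.
This is separable: 2 d(√h)/dt = −0.005579/A, so √h = √h₀ − (0.005579/(2A)) t.
Set h = 0: 2√h₀ = (0.005579/A) t_empty ⇒ t_empty = 2A√h₀/0.005579.
t_empty = 2·2.740·√2.183/0.005579 = 5.48000·1.47750/0.005579 = 1451.28 s.

1451 s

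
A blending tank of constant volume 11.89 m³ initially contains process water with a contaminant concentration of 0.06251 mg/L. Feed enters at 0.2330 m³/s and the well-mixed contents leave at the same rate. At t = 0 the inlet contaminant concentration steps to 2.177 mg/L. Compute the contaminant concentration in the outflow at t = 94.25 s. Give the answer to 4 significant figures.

1.844 mg/L

Transient balance on the dissolved component: V dC/dt = Q(C_in − C).
So dC/dt = (C_in − C)/τ with τ = V/Q = 11.89/0.2330 = 51.0300 s.
C approaches C_in exponentially: C(t) = C_in + (C₀ − C_in) e^(−t/τ).
C(94.25) = 2.177 + (0.06251 − 2.177)·e^(−94.25/51.0300) = 2.177 + (-2.11449)·0.157717 = 1.84351 mg/L.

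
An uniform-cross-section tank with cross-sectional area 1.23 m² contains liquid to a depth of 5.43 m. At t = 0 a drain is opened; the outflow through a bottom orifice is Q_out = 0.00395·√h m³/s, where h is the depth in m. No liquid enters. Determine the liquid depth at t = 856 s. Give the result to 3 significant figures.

0.913 m

Accumulation of liquid (constant cross-section A): A dh/dt = −0.00395 √h.
∫ h^(−1/2) dh = −(0.00395/A) ∫ dt, giving 2√h = 2√h₀ − (0.00395/A) t.
√h = √5.43 − 0.00395·856/(2·1.23) = 2.3302 − 1.3745 = 0.95576.
h = 0.95576² = 0.91349 m.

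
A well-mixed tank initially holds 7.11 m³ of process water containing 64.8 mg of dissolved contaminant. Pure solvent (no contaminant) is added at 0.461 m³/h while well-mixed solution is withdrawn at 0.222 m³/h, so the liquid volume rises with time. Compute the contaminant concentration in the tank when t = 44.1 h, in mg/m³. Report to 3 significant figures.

1.58 mg/m³

Total volume: dV/dt = Q_in − Q_out = 0.23900 m³/h, so V(t) = 7.11 + 0.23900 t and V(44.1) = 17.650 m³.
Solute balance: dm/dt = 0 − Q_out C = −Q_out m/V(t).
Separate: dm/m = −Q_out dt/V(t) ⇒ ln(m/m₀) = −(Q_out/(Q_in−Q_out)) ln(V/V₀).
m = m₀ (V₀/V)^(Q_out/(Q_in−Q_out)) = 64.8 × (7.11/17.650)^(0.92887) = 27.848 mg.
C = m/V = 27.848/17.650 = 1.5778 mg/m³.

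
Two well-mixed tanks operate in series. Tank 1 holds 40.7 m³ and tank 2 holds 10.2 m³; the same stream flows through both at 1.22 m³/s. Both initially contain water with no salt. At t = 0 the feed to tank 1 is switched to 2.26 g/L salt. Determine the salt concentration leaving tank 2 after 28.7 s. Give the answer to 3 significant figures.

Each tank obeys Vᵢ dCᵢ/dt = Q(Cᵢ₋₁ − Cᵢ), so τᵢ = Vᵢ/Q.
τ₁ = 40.7/1.22 = 33.361 s; τ₂ = 10.2/1.22 = 8.3607 s.
Tank 1: C₁ = C_in(1 − e^(−t/τ₁)). Tank 2 (τ₁ ≠ τ₂): C₂ = C_in[1 − (τ₁ e^(−t/τ₁) − τ₂ e^(−t/τ₂))/(τ₁ − τ₂)].
At t = 28.7: e^(−t/τ₁) = 0.42304, e^(−t/τ₂) = 0.032298.
C₂ = 2.26·[1 − (33.361·0.42304 − 8.3607·0.032298)/(25.000)] = 2.26·0.44629 = 1.0086 g/L.

1.01 g/L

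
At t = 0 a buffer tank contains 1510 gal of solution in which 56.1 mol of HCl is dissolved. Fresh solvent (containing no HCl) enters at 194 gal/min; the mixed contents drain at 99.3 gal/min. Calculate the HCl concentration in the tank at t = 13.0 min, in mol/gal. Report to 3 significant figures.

Total volume: dV/dt = Q_in − Q_out = 94.700 gal/min, so V(t) = 1510 + 94.700 t and V(13.0) = 2741.1 gal.
No HCl enters, so dm/dt = −Q_out · (m/V).
Separate: dm/m = −Q_out dt/V(t) ⇒ ln(m/m₀) = −(Q_out/(Q_in−Q_out)) ln(V/V₀).
m = m₀ (V₀/V)^(Q_out/(Q_in−Q_out)) = 56.1 × (1510/2741.1)^(1.0486) = 30.022 mol.
C = m/V = 30.022/2741.1 = 0.010952 mol/gal.

0.0110 mol/gal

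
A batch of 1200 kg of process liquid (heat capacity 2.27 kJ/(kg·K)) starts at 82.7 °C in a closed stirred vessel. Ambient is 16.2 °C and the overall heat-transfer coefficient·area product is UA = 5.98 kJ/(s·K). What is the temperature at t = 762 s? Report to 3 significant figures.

Lumped-capacitance energy balance: M c_p dT/dt = UA(T_amb − T).
dT/dt = (T_ss − T)/τ with T_ss = T_amb = 16.200 °C, τ = M c_p/UA = 1200·2.27/5.98 = 455.52 s.
Integrating: T(t) = T_ss + (T₀ − T_ss) e^(−t/τ).
T(762) = 16.200 + (66.500)·0.18772 = 28.683 °C.

28.7 °C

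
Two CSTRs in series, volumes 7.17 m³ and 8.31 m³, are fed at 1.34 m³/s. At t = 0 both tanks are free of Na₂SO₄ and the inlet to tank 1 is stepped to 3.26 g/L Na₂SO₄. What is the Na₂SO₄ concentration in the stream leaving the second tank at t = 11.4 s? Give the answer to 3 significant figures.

Species balance on tank i: dCᵢ/dt = (Cᵢ₋₁ − Cᵢ)/τᵢ with τᵢ = Vᵢ/Q.
τ₁ = 7.17/1.34 = 5.3507 s; τ₂ = 8.31/1.34 = 6.2015 s.
Tank 1: C₁ = C_in(1 − e^(−t/τ₁)). Tank 2 (τ₁ ≠ τ₂): C₂ = C_in[1 − (τ₁ e^(−t/τ₁) − τ₂ e^(−t/τ₂))/(τ₁ − τ₂)].
At t = 11.4: e^(−t/τ₁) = 0.11877, e^(−t/τ₂) = 0.15909.
C₂ = 3.26·[1 − (5.3507·0.11877 − 6.2015·0.15909)/(-0.85075)] = 3.26·0.58731 = 1.9146 g/L.

1.91 g/L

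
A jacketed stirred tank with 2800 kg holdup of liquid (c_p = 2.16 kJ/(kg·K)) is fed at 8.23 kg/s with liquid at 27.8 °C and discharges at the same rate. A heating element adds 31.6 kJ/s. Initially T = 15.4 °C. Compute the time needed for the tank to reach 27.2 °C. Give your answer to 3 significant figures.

607 s

M c_p dT/dt = ṁ c_p (T_in − T) + Q̇.
τ = M/ṁ = 340.22 s; T_ss = T_in + Q̇/(ṁ c_p) = 29.578 °C.
T(t) = T_ss + (T₀ − T_ss) e^(−t/τ). Set T = 27.2:
e^(−t/τ) = (27.2 − 29.578)/(15.4 − 29.578) = 0.16770
t = −340.22 · ln(0.16770) = 607.49 s.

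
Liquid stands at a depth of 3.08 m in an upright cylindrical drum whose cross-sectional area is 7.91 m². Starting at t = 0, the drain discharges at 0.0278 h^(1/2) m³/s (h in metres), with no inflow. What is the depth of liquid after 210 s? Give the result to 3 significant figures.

Accumulation of liquid (constant cross-section A): A dh/dt = −0.0278 √h.
This is separable: 2 d(√h)/dt = −0.0278/A, so √h = √h₀ − (0.0278/(2A)) t.
√h = √3.08 − 0.0278·210/(2·7.91) = 1.7550 − 0.36903 = 1.3860.
h = 1.3860² = 1.9209 m.

1.92 m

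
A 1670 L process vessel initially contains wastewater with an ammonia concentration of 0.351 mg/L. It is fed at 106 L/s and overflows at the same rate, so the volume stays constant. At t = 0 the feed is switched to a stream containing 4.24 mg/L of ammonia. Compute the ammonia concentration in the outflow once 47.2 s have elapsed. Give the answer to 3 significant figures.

4.05 mg/L

Species balance on the tank: V dC/dt = Q(C_in − C).
Rewrite as dC/dt + C/τ = C_in/τ, τ = V/Q = 15.755 s.
This is linear first-order; C(t) = C_in + (C₀ − C_in) e^(−t/τ).
C(47.2) = 4.24 + (0.351 − 4.24)·e^(−47.2/15.755) = 4.24 + (-3.8890)·0.049990 = 4.0456 mg/L.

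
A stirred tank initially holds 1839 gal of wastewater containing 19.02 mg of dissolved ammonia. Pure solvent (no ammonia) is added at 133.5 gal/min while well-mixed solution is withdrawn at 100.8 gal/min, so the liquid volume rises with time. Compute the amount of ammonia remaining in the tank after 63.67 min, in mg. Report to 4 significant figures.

1.843 mg

Let m(t) be the amount of ammonia. Volume: V(t) = V₀ + (Q_in − Q_out) t = 1839 + 32.7000 t; V(63.67) = 3921.01 gal.
Solute balance: dm/dt = 0 − Q_out C = −Q_out m/V(t).
Separate: dm/m = −Q_out dt/V(t) ⇒ ln(m/m₀) = −(Q_out/(Q_in−Q_out)) ln(V/V₀).
m = m₀ (V₀/V)^(Q_out/(Q_in−Q_out)) = 19.02 × (1839/3921.01)^(3.08257) = 1.84337 mg.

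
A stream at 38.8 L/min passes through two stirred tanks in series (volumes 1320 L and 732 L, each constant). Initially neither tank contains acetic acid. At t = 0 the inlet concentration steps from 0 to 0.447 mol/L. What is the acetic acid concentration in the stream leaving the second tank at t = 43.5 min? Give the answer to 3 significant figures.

Species balance on tank i: dCᵢ/dt = (Cᵢ₋₁ − Cᵢ)/τᵢ with τᵢ = Vᵢ/Q.
τ₁ = 1320/38.8 = 34.021 min; τ₂ = 732/38.8 = 18.866 min.
Tank 1: C₁ = C_in(1 − e^(−t/τ₁)). Tank 2 (τ₁ ≠ τ₂): C₂ = C_in[1 − (τ₁ e^(−t/τ₁) − τ₂ e^(−t/τ₂))/(τ₁ − τ₂)].
At t = 43.5: e^(−t/τ₁) = 0.27842, e^(−t/τ₂) = 0.099685.
C₂ = 0.447·[1 − (34.021·0.27842 − 18.866·0.099685)/(15.155)] = 0.447·0.49908 = 0.22309 mol/L.

0.223 mol/L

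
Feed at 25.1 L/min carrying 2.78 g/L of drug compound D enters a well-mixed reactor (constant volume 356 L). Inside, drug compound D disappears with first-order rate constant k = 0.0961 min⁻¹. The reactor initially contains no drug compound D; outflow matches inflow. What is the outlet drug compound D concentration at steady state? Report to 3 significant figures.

1.18 g/L

Species balance: V dC/dt = Q C_in − Q C − k V C.
Steady state (dC/dt = 0): C_ss = Q C_in/(Q + kV) = C_in/(1 + kV/Q).
C_ss = 25.1·2.78/(25.1 + 0.0961·356) = 69.778/59.312 = 1.1765 g/L.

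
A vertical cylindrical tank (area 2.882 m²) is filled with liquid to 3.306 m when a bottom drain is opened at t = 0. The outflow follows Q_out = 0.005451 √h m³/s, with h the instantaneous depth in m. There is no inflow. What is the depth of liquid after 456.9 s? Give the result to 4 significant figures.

Unsteady balance on liquid volume: A dh/dt = −0.005451 √h.
This is separable: 2 d(√h)/dt = −0.005451/A, so √h = √h₀ − (0.005451/(2A)) t.
√h = √3.306 − 0.005451·456.9/(2·2.882) = 1.81824 − 0.432089 = 1.38615.
h = 1.38615² = 1.92142 m.

1.921 m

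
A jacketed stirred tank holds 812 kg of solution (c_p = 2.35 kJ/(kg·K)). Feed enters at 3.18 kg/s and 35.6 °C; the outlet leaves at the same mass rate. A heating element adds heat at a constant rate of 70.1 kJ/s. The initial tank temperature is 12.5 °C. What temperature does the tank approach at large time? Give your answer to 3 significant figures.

Heat balance on the well-mixed liquid: M c_p dT/dt = ṁ c_p (T_in − T) + 70.1.
At steady state dT/dt = 0 ⇒ T_ss = T_in + Q̇/(ṁ c_p) = 35.6 + 70.1/(3.18·2.35) = 44.980 °C.

45.0 °C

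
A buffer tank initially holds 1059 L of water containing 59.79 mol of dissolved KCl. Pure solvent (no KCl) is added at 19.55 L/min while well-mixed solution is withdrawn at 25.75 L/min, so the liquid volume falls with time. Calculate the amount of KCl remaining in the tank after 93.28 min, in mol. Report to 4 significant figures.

Let m(t) be the amount of KCl. Volume: V(t) = V₀ + (Q_in − Q_out) t = 1059 − 6.20000 t; V(93.28) = 480.664 L.
Solute balance: dm/dt = 0 − Q_out C = −Q_out m/V(t).
dm/m = −Q_out dt/(V₀ − 6.20000 t); integrating gives ln(m/m₀) = −(Q_out/(Q_in−Q_out)) ln(V/V₀).
m = m₀ (V₀/V)^(Q_out/(Q_in−Q_out)) = 59.79 × (1059/480.664)^(-4.15323) = 2.24826 mol.

2.248 mol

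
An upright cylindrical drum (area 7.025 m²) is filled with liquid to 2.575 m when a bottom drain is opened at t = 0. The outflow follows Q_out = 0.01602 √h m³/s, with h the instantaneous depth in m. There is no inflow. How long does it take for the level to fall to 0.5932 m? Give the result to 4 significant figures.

731.9 s

With no inflow, A dh/dt = −0.01602 √h.
This is separable: 2 d(√h)/dt = −0.01602/A, so √h = √h₀ − (0.01602/(2A)) t.
t = 2A(√h₀ − √h)/0.01602 = 2·7.025·(√2.575 − √0.5932)/0.01602
  = 14.0500 × (1.60468 − 0.770195) / 0.01602 = 731.868 s.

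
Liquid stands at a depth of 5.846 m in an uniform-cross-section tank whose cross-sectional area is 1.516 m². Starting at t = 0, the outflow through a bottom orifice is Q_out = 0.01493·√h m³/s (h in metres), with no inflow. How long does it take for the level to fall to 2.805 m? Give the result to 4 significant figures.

A dh/dt = −Q_out = −0.01493 √h.
Separate and integrate: 2(√h − √h₀) = −(0.01493/A) t.
t = 2A(√h₀ − √h)/0.01493 = 2·1.516·(√5.846 − √2.805)/0.01493
  = 3.03200 × (2.41785 − 1.67481) / 0.01493 = 150.897 s.

150.9 s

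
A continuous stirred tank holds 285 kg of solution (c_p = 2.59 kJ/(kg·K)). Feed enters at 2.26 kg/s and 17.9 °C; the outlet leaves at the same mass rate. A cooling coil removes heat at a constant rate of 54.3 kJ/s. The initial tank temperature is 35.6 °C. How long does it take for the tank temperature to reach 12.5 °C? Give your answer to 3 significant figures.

245 s

M c_p dT/dt = ṁ c_p (T_in − T) − Q̇.
τ = M/ṁ = 126.11 s; T_ss = T_in − Q̇/(ṁ c_p) = 8.6233 °C.
T(t) = T_ss + (T₀ − T_ss) e^(−t/τ). Set T = 12.5:
e^(−t/τ) = (12.5 − 8.6233)/(35.6 − 8.6233) = 0.14370
t = −126.11 · ln(0.14370) = 244.65 s.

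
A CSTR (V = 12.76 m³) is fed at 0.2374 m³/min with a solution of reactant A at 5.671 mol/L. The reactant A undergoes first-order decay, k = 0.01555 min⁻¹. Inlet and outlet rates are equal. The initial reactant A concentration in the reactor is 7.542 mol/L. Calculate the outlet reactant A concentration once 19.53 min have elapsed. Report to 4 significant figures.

5.374 mol/L

Species balance: V dC/dt = Q C_in − Q C − k V C.
dC/dt = (Q/V) C_in − (Q/V + k) C; effective rate a = Q/V + k = 0.0186050 + 0.01555 = 0.0341550 min⁻¹.
C_ss = Q C_in/(Q + kV) = 3.08912 mol/L; C(t) = C_ss + (C₀ − C_ss) e^(−a t).
C(19.53) = 3.08912 + (4.45288)·e^(−0.0341550·19.53) = 3.08912 + (4.45288)·0.513222 = 5.37444 mol/L.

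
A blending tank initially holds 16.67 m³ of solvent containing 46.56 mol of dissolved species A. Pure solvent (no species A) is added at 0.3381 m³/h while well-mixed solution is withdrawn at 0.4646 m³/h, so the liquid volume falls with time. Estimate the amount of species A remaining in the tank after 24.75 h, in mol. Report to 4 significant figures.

21.69 mol

Total volume: dV/dt = Q_in − Q_out = -0.126500 m³/h, so V(t) = 16.67 − 0.126500 t and V(24.75) = 13.5391 m³.
Species balance (pure solvent in): dm/dt = −Q_out · m/V(t).
dm/m = −Q_out dt/(V₀ − 0.126500 t); integrating gives ln(m/m₀) = −(Q_out/(Q_in−Q_out)) ln(V/V₀).
m = m₀ (V₀/V)^(Q_out/(Q_in−Q_out)) = 46.56 × (16.67/13.5391)^(-3.67273) = 21.6870 mol.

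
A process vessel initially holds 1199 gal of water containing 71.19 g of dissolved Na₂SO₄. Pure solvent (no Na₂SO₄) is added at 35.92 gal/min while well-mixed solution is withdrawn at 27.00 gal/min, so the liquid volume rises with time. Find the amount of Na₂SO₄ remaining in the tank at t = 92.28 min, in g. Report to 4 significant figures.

Total volume: dV/dt = Q_in − Q_out = 8.92000 gal/min, so V(t) = 1199 + 8.92000 t and V(92.28) = 2022.14 gal.
Solute balance: dm/dt = 0 − Q_out C = −Q_out m/V(t).
Separate: dm/m = −Q_out dt/V(t) ⇒ ln(m/m₀) = −(Q_out/(Q_in−Q_out)) ln(V/V₀).
m = m₀ (V₀/V)^(Q_out/(Q_in−Q_out)) = 71.19 × (1199/2022.14)^(3.02691) = 14.6331 g.

14.63 g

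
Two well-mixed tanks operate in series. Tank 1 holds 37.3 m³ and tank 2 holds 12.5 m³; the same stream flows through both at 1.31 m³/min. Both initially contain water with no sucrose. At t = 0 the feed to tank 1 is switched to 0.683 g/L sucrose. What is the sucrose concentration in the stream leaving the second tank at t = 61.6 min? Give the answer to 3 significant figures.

0.565 g/L

Species balance on tank i: dCᵢ/dt = (Cᵢ₋₁ − Cᵢ)/τᵢ with τᵢ = Vᵢ/Q.
τ₁ = 37.3/1.31 = 28.473 min; τ₂ = 12.5/1.31 = 9.5420 min.
Tank 1: C₁ = C_in(1 − e^(−t/τ₁)). Tank 2 (τ₁ ≠ τ₂): C₂ = C_in[1 − (τ₁ e^(−t/τ₁) − τ₂ e^(−t/τ₂))/(τ₁ − τ₂)].
At t = 61.6: e^(−t/τ₁) = 0.11493, e^(−t/τ₂) = 0.0015716.
C₂ = 0.683·[1 − (28.473·0.11493 − 9.5420·0.0015716)/(18.931)] = 0.683·0.82793 = 0.56548 g/L.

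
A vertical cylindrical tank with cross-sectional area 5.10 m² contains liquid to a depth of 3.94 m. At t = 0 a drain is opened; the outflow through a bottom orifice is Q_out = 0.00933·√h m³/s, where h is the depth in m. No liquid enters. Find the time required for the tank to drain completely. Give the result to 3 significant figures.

Volume balance on the tank: A dh/dt = −0.00933 √h.
∫ h^(−1/2) dh = −(0.00933/A) ∫ dt, giving 2√h = 2√h₀ − (0.00933/A) t.
Set h = 0: 2√h₀ = (0.00933/A) t_empty ⇒ t_empty = 2A√h₀/0.00933.
t_empty = 2·5.10·√3.94/0.00933 = 10.200·1.9849/0.00933 = 2170.0 s.

2170 s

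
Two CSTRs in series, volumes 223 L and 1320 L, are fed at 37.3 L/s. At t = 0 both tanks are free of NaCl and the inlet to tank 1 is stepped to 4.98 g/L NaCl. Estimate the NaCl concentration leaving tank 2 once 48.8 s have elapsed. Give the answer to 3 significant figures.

3.47 g/L

Time constants: τᵢ = Vᵢ/Q for each well-mixed tank.
τ₁ = 223/37.3 = 5.9786 s; τ₂ = 1320/37.3 = 35.389 s.
Tank 1: C₁ = C_in(1 − e^(−t/τ₁)). Tank 2 (τ₁ ≠ τ₂): C₂ = C_in[1 − (τ₁ e^(−t/τ₁) − τ₂ e^(−t/τ₂))/(τ₁ − τ₂)].
At t = 48.8: e^(−t/τ₁) = 0.00028515, e^(−t/τ₂) = 0.25184.
C₂ = 4.98·[1 − (5.9786·0.00028515 − 35.389·0.25184)/(-29.410)] = 4.98·0.69703 = 3.4712 g/L.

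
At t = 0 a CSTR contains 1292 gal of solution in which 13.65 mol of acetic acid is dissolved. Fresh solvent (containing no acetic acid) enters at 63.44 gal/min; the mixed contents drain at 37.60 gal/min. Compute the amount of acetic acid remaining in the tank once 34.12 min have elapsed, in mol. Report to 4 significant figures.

Total volume: dV/dt = Q_in − Q_out = 25.8400 gal/min, so V(t) = 1292 + 25.8400 t and V(34.12) = 2173.66 gal.
No acetic acid enters, so dm/dt = −Q_out · (m/V).
dm/m = −Q_out dt/(V₀ + 25.8400 t); integrating gives ln(m/m₀) = −(Q_out/(Q_in−Q_out)) ln(V/V₀).
m = m₀ (V₀/V)^(Q_out/(Q_in−Q_out)) = 13.65 × (1292/2173.66)^(1.45511) = 6.40296 mol.

6.403 mol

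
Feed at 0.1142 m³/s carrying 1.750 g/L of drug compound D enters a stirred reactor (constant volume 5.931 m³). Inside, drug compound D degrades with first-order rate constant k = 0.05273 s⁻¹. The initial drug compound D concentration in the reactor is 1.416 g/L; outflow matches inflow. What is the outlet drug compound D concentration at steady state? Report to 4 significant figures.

Accumulation = in − out − consumed: V dC/dt = Q C_in − Q C − k V C.
At steady state: 0 = Q C_in − (Q + kV) C_ss, so C_ss = Q C_in/(Q + kV).
C_ss = 0.1142·1.750/(0.1142 + 0.05273·5.931) = 0.199850/0.426942 = 0.468097 g/L.

0.4681 g/L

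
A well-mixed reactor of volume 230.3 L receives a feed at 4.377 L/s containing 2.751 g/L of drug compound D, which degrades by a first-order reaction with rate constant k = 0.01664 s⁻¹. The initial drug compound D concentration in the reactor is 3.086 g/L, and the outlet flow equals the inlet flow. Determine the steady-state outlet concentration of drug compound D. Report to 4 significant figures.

Species balance: V dC/dt = Q C_in − Q C − k V C.
Steady state (dC/dt = 0): C_ss = Q C_in/(Q + kV) = C_in/(1 + kV/Q).
C_ss = 4.377·2.751/(4.377 + 0.01664·230.3) = 12.0411/8.20919 = 1.46679 g/L.

1.467 g/L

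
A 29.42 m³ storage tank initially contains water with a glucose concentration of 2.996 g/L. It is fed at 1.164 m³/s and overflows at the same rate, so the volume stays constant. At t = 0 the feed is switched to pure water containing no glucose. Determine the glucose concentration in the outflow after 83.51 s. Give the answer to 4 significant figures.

Mass balance on the solute (V constant): V dC/dt = Q(C_in − C).
So dC/dt = (C_in − C)/τ with τ = V/Q = 29.42/1.164 = 25.2749 s.
C approaches C_in exponentially: C(t) = C_in + (C₀ − C_in) e^(−t/τ).
C(83.51) = 0 + (2.996 − 0)·e^(−83.51/25.2749) = 0 + (2.99600)·0.0367335 = 0.110054 g/L.

0.1101 g/L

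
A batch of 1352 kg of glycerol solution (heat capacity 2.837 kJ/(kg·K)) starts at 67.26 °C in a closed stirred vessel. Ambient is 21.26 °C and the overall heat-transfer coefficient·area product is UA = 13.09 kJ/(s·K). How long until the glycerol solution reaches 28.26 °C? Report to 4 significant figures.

551.7 s

M c_p dT/dt = −UA(T − T_amb).
τ = M c_p/UA = 293.019 s; T_ss = T_amb = 21.2600 °C.
T(t) = T_ss + (T₀ − T_ss)e^(−t/τ); set T = 28.26:
t = −τ ln[(T − T_ss)/(T₀ − T_ss)] = −293.019 · ln(0.152174) = 551.677 s.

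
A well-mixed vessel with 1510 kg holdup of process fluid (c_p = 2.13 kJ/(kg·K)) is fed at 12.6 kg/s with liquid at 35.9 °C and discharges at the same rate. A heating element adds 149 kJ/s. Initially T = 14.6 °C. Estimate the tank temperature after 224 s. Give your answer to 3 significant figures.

37.3 °C

M c_p dT/dt = ṁ c_p (T_in − T) + Q̇.
Rearrange: dT/dt = (T_ss − T)/τ with τ = M/ṁ = 119.84 s and T_ss = T_in + Q̇/(ṁ c_p) = 41.452 °C.
T approaches T_ss exponentially: T(t) = T_ss + (T₀ − T_ss) e^(−t/τ).
T(224) = 41.452 + (-26.852)·e^(−224/119.84) = 41.452 + (-26.852)·0.15426 = 37.310 °C.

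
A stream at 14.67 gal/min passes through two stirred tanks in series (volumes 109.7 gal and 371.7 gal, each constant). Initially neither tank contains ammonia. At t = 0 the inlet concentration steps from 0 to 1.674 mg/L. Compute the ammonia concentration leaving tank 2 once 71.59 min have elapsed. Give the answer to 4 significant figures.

1.533 mg/L

Each tank obeys Vᵢ dCᵢ/dt = Q(Cᵢ₋₁ − Cᵢ), so τᵢ = Vᵢ/Q.
τ₁ = 109.7/14.67 = 7.47785 min; τ₂ = 371.7/14.67 = 25.3374 min.
Solving the cascade with C₁(0)=C₂(0)=0 gives C₂(t) = C_in[1 − (τ₁ e^(−t/τ₁) − τ₂ e^(−t/τ₂))/(τ₁ − τ₂)].
At t = 71.59: e^(−t/τ₁) = 6.95397e-05, e^(−t/τ₂) = 0.0592811.
C₂ = 1.674·[1 − (7.47785·6.95397e-05 − 25.3374·0.0592811)/(-17.8596)] = 1.674·0.915927 = 1.53326 mg/L.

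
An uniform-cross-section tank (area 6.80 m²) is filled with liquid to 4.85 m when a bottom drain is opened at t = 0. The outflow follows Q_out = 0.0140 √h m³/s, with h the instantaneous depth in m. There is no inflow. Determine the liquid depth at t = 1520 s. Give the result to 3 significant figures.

0.406 m

With no inflow, A dh/dt = −0.0140 √h.
Separate and integrate: 2(√h − √h₀) = −(0.0140/A) t.
√h = √4.85 − 0.0140·1520/(2·6.80) = 2.2023 − 1.5647 = 0.63757.
h = 0.63757² = 0.40649 m.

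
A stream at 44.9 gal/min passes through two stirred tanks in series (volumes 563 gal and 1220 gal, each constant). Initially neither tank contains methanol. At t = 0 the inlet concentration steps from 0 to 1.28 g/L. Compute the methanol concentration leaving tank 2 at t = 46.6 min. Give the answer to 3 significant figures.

Species balance on tank i: dCᵢ/dt = (Cᵢ₋₁ − Cᵢ)/τᵢ with τᵢ = Vᵢ/Q.
τ₁ = 563/44.9 = 12.539 min; τ₂ = 1220/44.9 = 27.171 min.
Solving the cascade with C₁(0)=C₂(0)=0 gives C₂(t) = C_in[1 − (τ₁ e^(−t/τ₁) − τ₂ e^(−t/τ₂))/(τ₁ − τ₂)].
At t = 46.6: e^(−t/τ₁) = 0.024321, e^(−t/τ₂) = 0.17996.
C₂ = 1.28·[1 − (12.539·0.024321 − 27.171·0.17996)/(-14.633)] = 1.28·0.68667 = 0.87894 g/L.

0.879 g/L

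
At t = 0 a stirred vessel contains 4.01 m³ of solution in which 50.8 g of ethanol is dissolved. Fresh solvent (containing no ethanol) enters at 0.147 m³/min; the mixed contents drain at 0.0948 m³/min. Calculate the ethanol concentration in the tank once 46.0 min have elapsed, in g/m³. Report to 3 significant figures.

Total volume: dV/dt = Q_in − Q_out = 0.052200 m³/min, so V(t) = 4.01 + 0.052200 t and V(46.0) = 6.4112 m³.
No ethanol enters, so dm/dt = −Q_out · (m/V).
Separate: dm/m = −Q_out dt/V(t) ⇒ ln(m/m₀) = −(Q_out/(Q_in−Q_out)) ln(V/V₀).
m = m₀ (V₀/V)^(Q_out/(Q_in−Q_out)) = 50.8 × (4.01/6.4112)^(1.8161) = 21.665 g.
C = m/V = 21.665/6.4112 = 3.3792 g/m³.

3.38 g/m³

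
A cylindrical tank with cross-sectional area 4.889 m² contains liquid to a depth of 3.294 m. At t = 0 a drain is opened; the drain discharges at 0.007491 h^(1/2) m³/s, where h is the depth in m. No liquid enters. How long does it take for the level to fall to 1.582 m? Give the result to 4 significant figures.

727.3 s

Volume balance on the tank: A dh/dt = −0.007491 √h.
This is separable: 2 d(√h)/dt = −0.007491/A, so √h = √h₀ − (0.007491/(2A)) t.
t = 2A(√h₀ − √h)/0.007491 = 2·4.889·(√3.294 − √1.582)/0.007491
  = 9.77800 × (1.81494 − 1.25778) / 0.007491 = 727.264 s.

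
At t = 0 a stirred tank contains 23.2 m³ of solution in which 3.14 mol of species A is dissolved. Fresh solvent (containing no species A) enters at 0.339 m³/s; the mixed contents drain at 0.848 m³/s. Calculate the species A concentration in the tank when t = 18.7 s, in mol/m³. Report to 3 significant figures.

Let m(t) be the amount of species A. Volume: V(t) = V₀ + (Q_in − Q_out) t = 23.2 − 0.50900 t; V(18.7) = 13.682 m³.
No species A enters, so dm/dt = −Q_out · (m/V).
Separate: dm/m = −Q_out dt/V(t) ⇒ ln(m/m₀) = −(Q_out/(Q_in−Q_out)) ln(V/V₀).
m = m₀ (V₀/V)^(Q_out/(Q_in−Q_out)) = 3.14 × (23.2/13.682)^(-1.6660) = 1.3027 mol.
C = m/V = 1.3027/13.682 = 0.095212 mol/m³.

0.0952 mol/m³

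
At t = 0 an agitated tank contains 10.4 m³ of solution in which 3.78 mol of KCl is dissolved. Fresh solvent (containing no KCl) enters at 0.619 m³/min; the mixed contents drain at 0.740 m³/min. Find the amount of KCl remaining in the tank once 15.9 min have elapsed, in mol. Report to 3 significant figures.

1.08 mol

Total volume: dV/dt = Q_in − Q_out = -0.12100 m³/min, so V(t) = 10.4 − 0.12100 t and V(15.9) = 8.4761 m³.
Species balance (pure solvent in): dm/dt = −Q_out · m/V(t).
Separate: dm/m = −Q_out dt/V(t) ⇒ ln(m/m₀) = −(Q_out/(Q_in−Q_out)) ln(V/V₀).
m = m₀ (V₀/V)^(Q_out/(Q_in−Q_out)) = 3.78 × (10.4/8.4761)^(-6.1157) = 1.0819 mol.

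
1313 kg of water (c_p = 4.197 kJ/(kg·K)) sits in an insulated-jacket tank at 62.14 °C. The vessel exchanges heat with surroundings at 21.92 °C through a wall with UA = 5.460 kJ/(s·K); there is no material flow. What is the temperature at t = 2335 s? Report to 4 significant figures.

M c_p dT/dt = −UA(T − T_amb).
dT/dt = (T_ss − T)/τ with T_ss = T_amb = 21.9200 °C, τ = M c_p/UA = 1313·4.197/5.460 = 1009.28 s.
Solution: T(t) = T_ss + (T₀ − T_ss) e^(−t/τ).
T(2335) = 21.9200 + (40.2200)·0.0989111 = 25.8982 °C.

25.90 °C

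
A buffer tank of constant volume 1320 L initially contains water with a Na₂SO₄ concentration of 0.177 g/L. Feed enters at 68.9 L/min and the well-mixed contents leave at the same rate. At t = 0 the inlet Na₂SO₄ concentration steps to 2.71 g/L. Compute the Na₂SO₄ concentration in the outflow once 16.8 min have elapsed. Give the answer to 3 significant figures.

Mass balance on the solute (V constant): V dC/dt = Q(C_in − C).
So dC/dt = (C_in − C)/τ with τ = V/Q = 1320/68.9 = 19.158 min.
Integrating: C(t) = C_in + (C₀ − C_in) e^(−t/τ).
C(16.8) = 2.71 + (0.177 − 2.71)·e^(−16.8/19.158) = 2.71 + (-2.5330)·0.41607 = 1.6561 g/L.

1.66 g/L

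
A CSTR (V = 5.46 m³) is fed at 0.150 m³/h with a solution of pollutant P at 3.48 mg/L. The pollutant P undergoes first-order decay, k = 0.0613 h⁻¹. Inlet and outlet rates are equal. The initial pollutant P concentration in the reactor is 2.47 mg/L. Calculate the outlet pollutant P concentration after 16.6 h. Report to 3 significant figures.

Species balance: V dC/dt = Q C_in − Q C − k V C.
This is linear with rate a = Q/V + k = 0.088773 h⁻¹.
C_ss = Q C_in/(Q + kV) = 1.0770 mg/L; C(t) = C_ss + (C₀ − C_ss) e^(−a t).
C(16.6) = 1.0770 + (1.3930)·e^(−0.088773·16.6) = 1.0770 + (1.3930)·0.22909 = 1.3961 mg/L.

1.40 mg/L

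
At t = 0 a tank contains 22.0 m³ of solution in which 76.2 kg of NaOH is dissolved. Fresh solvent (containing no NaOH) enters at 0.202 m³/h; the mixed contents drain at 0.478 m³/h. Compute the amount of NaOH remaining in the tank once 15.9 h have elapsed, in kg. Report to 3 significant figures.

51.8 kg

Let m(t) be the amount of NaOH. Volume: V(t) = V₀ + (Q_in − Q_out) t = 22.0 − 0.27600 t; V(15.9) = 17.612 m³.
Species balance (pure solvent in): dm/dt = −Q_out · m/V(t).
dm/m = −Q_out dt/(V₀ − 0.27600 t); integrating gives ln(m/m₀) = −(Q_out/(Q_in−Q_out)) ln(V/V₀).
m = m₀ (V₀/V)^(Q_out/(Q_in−Q_out)) = 76.2 × (22.0/17.612)^(-1.7319) = 51.834 kg.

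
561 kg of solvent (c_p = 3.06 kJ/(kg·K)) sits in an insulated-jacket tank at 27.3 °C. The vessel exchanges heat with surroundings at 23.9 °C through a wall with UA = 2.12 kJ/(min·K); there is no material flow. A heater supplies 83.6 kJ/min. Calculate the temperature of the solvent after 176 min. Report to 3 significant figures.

Lumped-capacitance energy balance: M c_p dT/dt = UA(T_amb − T) + Q̇.
dT/dt = (T_ss − T)/τ with T_ss = T_amb + Q̇/UA = 23.9 + 83.6/2.12 = 63.334 °C, τ = M c_p/UA = 561·3.06/2.12 = 809.75 min.
T approaches T_ss exponentially: T(t) = T_ss + (T₀ − T_ss) e^(−t/τ).
T(176) = 63.334 + (-36.034)·0.80465 = 34.339 °C.

34.3 °C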